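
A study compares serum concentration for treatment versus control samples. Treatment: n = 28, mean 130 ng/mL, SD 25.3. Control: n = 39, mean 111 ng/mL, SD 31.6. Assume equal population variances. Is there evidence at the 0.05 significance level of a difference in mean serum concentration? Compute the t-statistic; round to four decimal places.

2.6315

Let group 1 = treatment, group 2 = control. H0: μ_1 = μ_2; H1: μ_1 ≠ μ_2 (two-sample pooled-variance t-test, two-sided).
s_p² = [(28−1)·25.3² + (39−1)·31.6²]/(28+39−2) = 849.657
t = (130 − 111)/√[849.657·(1/28 + 1/39)] = 2.6315
df = n₁ + n₂ − 2 = 65
Two-sided p-value ≈ 0.011
Since p ≈ 0.011 < α = 0.05, reject H0; the data support H1.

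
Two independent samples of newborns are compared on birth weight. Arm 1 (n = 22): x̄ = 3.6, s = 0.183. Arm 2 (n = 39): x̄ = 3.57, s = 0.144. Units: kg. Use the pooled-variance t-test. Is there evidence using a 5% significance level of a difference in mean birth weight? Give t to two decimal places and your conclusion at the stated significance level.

t = 0.71; fail to reject H0

Let group 1 = arm 1, group 2 = arm 2. H0: μ_1 = μ_2; H1: μ_1 ≠ μ_2 (two-sample pooled-variance t-test, two-sided).
s_p² = [(22−1)·0.183² + (39−1)·0.144²]/(22+39−2) = 0.0252752
t = (3.6 − 3.57)/√[0.0252752·(1/22 + 1/39)] = 0.71
df = n₁ + n₂ − 2 = 59
Two-sided p-value ≈ 0.482
Since p ≈ 0.482 > α = 0.05, fail to reject H0; the evidence is not statistically significant.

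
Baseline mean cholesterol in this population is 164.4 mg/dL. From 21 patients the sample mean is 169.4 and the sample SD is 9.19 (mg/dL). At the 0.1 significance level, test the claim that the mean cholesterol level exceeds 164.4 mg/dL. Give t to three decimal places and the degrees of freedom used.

H0: μ = 164.4; H1: μ > 164.4 (one-sample t-test, right-tailed).
t = (x̄ − μ₀)/(s/√n) = (169.4 − 164.4)/(9.19/√21) = 2.493
df = n − 1 = 20
p-value = P(T ≥ 2.493) ≈ 0.011
Since p ≈ 0.011 < α = 0.1, reject H0; the evidence is statistically significant.

t = 2.493, df = 20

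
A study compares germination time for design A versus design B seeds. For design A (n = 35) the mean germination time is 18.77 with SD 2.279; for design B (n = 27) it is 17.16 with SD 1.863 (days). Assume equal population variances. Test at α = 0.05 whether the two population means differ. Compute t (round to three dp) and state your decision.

Let group 1 = design A, group 2 = design B. H0: μ_1 = μ_2; H1: μ_1 ≠ μ_2 (two-sample pooled-variance t-test, two-sided).
s_p² = [(35−1)·2.279² + (27−1)·1.863²]/(35+27−2) = 4.44718
t = (18.77 − 17.16)/√[4.44718·(1/35 + 1/27)] = 2.981
df = n₁ + n₂ − 2 = 60
Two-sided p-value ≈ 0.004
Since p ≈ 0.004 < α = 0.05, reject H0; the data support H1.

t = 2.981; reject H0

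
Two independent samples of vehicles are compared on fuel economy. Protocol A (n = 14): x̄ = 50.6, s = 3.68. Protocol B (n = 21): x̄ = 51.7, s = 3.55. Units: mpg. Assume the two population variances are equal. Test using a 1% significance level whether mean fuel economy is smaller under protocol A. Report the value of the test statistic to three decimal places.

-0.885

Let group 1 = protocol A, group 2 = protocol B. H0: μ_1 = μ_2; H1: μ_1 < μ_2 (two-sample pooled-variance t-test, left-tailed).
s_p² = [(14−1)·3.68² + (21−1)·3.55²]/(14+21−2) = 12.9728
t = (50.6 − 51.7)/√[12.9728·(1/14 + 1/21)] = -0.885
df = n₁ + n₂ − 2 = 33
p-value = P(T ≤ -0.885) ≈ 0.191
Since p ≈ 0.191 > α = 0.01, fail to reject H0; the data do not provide sufficient evidence against H0.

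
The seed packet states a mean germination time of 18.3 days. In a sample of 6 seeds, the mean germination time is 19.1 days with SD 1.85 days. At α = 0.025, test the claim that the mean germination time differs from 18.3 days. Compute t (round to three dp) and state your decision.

t = 1.059; fail to reject H0

H0: μ = 18.3; H1: μ ≠ 18.3 (one-sample t-test, two-sided).
t = (x̄ − μ₀)/(s/√n) = (19.1 − 18.3)/(1.85/√6) = 1.059
df = n − 1 = 5
Two-sided p-value ≈ 0.338
Since p ≈ 0.338 > α = 0.025, fail to reject H0; the evidence is not statistically significant.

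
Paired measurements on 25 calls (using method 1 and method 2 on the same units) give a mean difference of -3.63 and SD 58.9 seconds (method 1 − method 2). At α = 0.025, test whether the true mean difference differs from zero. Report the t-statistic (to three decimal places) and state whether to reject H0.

H0: μ_d = 0; H1: μ_d ≠ 0 (paired t-test on the differences, two-sided).
t = d̄/(s_d/√n) = -3.63/(58.9/√25) = -0.308
df = n − 1 = 24
Two-sided p-value ≈ 0.7606
Since p ≈ 0.7606 > α = 0.025, fail to reject H0; the evidence is not statistically significant.

t = -0.308; fail to reject H0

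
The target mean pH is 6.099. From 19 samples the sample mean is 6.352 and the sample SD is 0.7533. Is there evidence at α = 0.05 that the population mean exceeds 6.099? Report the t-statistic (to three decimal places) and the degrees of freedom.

t = 1.464, df = 18

H0: μ = 6.099; H1: μ > 6.099 (one-sample t-test, right-tailed).
t = (x̄ − μ₀)/(s/√n) = (6.352 − 6.099)/(0.7533/√19) = 1.464
df = n − 1 = 18
p-value = P(T ≥ 1.464) ≈ 0.080
Since p ≈ 0.080 > α = 0.05, fail to reject H0; the evidence is not statistically significant.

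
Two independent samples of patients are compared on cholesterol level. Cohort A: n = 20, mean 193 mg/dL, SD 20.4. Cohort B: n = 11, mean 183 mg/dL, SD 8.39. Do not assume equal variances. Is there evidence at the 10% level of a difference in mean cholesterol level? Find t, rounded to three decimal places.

1.917

Let group 1 = cohort A, group 2 = cohort B. H0: μ_1 = μ_2; H1: μ_1 ≠ μ_2 (Welch's two-sample t-test, two-sided).
t = (x̄_1 − x̄_2)/√(s_1²/n_1 + s_2²/n_2) = (193 − 183)/√(20.4²/20 + 8.39²/11) = 1.917
Welch–Satterthwaite df ≈ 27.54
Two-sided p-value ≈ 0.066
Since p ≈ 0.066 < α = 0.1, reject H0; the data support H1.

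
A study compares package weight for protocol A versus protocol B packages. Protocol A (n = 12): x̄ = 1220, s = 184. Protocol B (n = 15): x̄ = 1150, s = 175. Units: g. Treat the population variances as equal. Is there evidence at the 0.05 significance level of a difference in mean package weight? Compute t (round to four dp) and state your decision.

Let group 1 = protocol A, group 2 = protocol B. H0: μ_1 = μ_2; H1: μ_1 ≠ μ_2 (two-sample pooled-variance t-test, two-sided).
s_p² = [(12−1)·184² + (15−1)·175²]/(12+15−2) = 32046.6
t = (1220 − 1150)/√[32046.6·(1/12 + 1/15)] = 1.0096
df = n₁ + n₂ − 2 = 25
Two-sided p-value ≈ 0.322
Since p ≈ 0.322 > α = 0.05, fail to reject H0; the data do not provide sufficient evidence against H0.

t = 1.0096; fail to reject H0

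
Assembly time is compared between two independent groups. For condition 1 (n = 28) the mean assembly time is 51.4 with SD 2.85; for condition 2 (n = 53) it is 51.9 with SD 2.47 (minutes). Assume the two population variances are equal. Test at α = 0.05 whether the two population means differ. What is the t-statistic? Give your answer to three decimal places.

-0.821

Let group 1 = condition 1, group 2 = condition 2. H0: μ_1 = μ_2; H1: μ_1 ≠ μ_2 (two-sample pooled-variance t-test, two-sided).
s_p² = [(28−1)·2.85² + (53−1)·2.47²]/(28+53−2) = 6.79183
t = (51.4 − 51.9)/√[6.79183·(1/28 + 1/53)] = -0.821
df = n₁ + n₂ − 2 = 79
Two-sided p-value ≈ 0.414
Since p ≈ 0.414 > α = 0.05, fail to reject H0; the evidence is not statistically significant.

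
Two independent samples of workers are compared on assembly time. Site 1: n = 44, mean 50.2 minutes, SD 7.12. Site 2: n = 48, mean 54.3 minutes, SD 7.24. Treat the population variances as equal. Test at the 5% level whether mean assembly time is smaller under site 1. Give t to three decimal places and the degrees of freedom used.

t = -2.735, df = 90

Let group 1 = site 1, group 2 = site 2. H0: μ_1 = μ_2; H1: μ_1 < μ_2 (two-sample pooled-variance t-test, left-tailed).
s_p² = [(44−1)·7.12² + (48−1)·7.24²]/(44+48−2) = 51.5943
t = (50.2 − 54.3)/√[51.5943·(1/44 + 1/48)] = -2.735
df = n₁ + n₂ − 2 = 90
p-value = P(T ≤ -2.735) ≈ 0.0038
Since p ≈ 0.0038 < α = 0.05, reject H0; the evidence is statistically significant.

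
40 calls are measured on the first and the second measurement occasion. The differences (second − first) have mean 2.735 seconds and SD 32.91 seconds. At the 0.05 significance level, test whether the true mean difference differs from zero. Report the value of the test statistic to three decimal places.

0.526

H0: μ_d = 0; H1: μ_d ≠ 0 (paired t-test on the differences, two-sided).
t = d̄/(s_d/√n) = 2.735/(32.91/√40) = 0.526
df = n − 1 = 39
Two-sided p-value ≈ 0.6021
Since p ≈ 0.6021 > α = 0.05, fail to reject H0; the data do not provide sufficient evidence against H0.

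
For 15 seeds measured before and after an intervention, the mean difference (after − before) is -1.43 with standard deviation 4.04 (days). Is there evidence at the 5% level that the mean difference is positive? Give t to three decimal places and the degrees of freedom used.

t = -1.371, df = 14

H0: μ_d = 0; H1: μ_d > 0 (paired t-test on the differences, right-tailed).
t = d̄/(s_d/√n) = -1.43/(4.04/√15) = -1.371
df = n − 1 = 14
p-value = P(T ≥ -1.371) ≈ 0.904
Since p ≈ 0.904 > α = 0.05, fail to reject H0; the evidence is not statistically significant.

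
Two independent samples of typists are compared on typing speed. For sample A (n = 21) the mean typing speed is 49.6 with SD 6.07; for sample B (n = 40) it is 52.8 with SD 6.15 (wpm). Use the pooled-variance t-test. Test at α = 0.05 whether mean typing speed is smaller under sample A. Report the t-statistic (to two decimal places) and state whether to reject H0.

Let group 1 = sample A, group 2 = sample B. H0: μ_1 = μ_2; H1: μ_1 < μ_2 (two-sample pooled-variance t-test, left-tailed).
s_p² = [(21−1)·6.07² + (40−1)·6.15²]/(21+40−2) = 37.4911
t = (49.6 − 52.8)/√[37.4911·(1/21 + 1/40)] = -1.94
df = n₁ + n₂ − 2 = 59
p-value = P(T ≤ -1.94) ≈ 0.0286
Since p ≈ 0.0286 < α = 0.05, reject H0; the evidence is statistically significant.

t = -1.94; reject H0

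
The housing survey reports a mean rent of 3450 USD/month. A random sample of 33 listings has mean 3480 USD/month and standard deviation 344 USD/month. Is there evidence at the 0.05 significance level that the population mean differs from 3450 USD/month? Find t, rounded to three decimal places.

H0: μ = 3450; H1: μ ≠ 3450 (one-sample t-test, two-sided).
t = (x̄ − μ₀)/(s/√n) = (3480 − 3450)/(344/√33) = 0.501
df = n − 1 = 32
Two-sided p-value ≈ 0.620
Since p ≈ 0.620 > α = 0.05, fail to reject H0; the data do not provide sufficient evidence against H0.

0.501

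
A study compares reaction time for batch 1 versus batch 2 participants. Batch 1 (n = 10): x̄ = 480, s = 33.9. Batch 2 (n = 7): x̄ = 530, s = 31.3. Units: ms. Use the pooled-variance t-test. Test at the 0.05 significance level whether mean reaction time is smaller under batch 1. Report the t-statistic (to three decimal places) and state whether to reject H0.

Let group 1 = batch 1, group 2 = batch 2. H0: μ_1 = μ_2; H1: μ_1 < μ_2 (two-sample pooled-variance t-test, left-tailed).
s_p² = [(10−1)·33.9² + (7−1)·31.3²]/(10+7−2) = 1081.4
t = (480 − 530)/√[1081.4·(1/10 + 1/7)] = -3.085
df = n₁ + n₂ − 2 = 15
p-value = P(T ≤ -3.085) ≈ 0.0038
Since p ≈ 0.0038 < α = 0.05, reject H0; the data support H1.

t = -3.085; reject H0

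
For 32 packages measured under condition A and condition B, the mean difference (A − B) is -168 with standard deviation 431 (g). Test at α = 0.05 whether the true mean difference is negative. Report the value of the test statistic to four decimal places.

-2.2050

H0: μ_d = 0; H1: μ_d < 0 (paired t-test on the differences, left-tailed).
t = d̄/(s_d/√n) = -168/(431/√32) = -2.2050
df = n − 1 = 31
p-value = P(T ≤ -2.2050) ≈ 0.018
Since p ≈ 0.018 < α = 0.05, reject H0; the evidence is statistically significant.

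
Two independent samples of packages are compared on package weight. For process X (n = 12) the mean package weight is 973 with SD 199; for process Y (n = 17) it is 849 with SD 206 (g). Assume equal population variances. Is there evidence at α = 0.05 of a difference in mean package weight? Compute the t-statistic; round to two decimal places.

1.62

Let group 1 = process X, group 2 = process Y. H0: μ_1 = μ_2; H1: μ_1 ≠ μ_2 (two-sample pooled-variance t-test, two-sided).
s_p² = [(12−1)·199² + (17−1)·206²]/(12+17−2) = 41281
t = (973 − 849)/√[41281·(1/12 + 1/17)] = 1.62
df = n₁ + n₂ − 2 = 27
Two-sided p-value ≈ 0.117
Since p ≈ 0.117 > α = 0.05, fail to reject H0; the data do not provide sufficient evidence against H0.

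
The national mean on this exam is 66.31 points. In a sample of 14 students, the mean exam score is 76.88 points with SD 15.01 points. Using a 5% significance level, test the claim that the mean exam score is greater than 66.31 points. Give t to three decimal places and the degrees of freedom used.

t = 2.635, df = 13

H0: μ = 66.31; H1: μ > 66.31 (one-sample t-test, right-tailed).
t = (x̄ − μ₀)/(s/√n) = (76.88 − 66.31)/(15.01/√14) = 2.635
df = n − 1 = 13
p-value = P(T ≥ 2.635) ≈ 0.0103
Since p ≈ 0.0103 < α = 0.05, reject H0; the data support H1.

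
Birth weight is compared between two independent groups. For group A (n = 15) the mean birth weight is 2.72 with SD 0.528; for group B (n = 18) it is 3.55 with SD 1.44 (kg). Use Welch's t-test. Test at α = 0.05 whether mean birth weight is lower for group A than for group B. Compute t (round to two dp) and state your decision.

Let group 1 = group A, group 2 = group B. H0: μ_1 = μ_2; H1: μ_1 < μ_2 (Welch's two-sample t-test, left-tailed).
t = (x̄_1 − x̄_2)/√(s_1²/n_1 + s_2²/n_2) = (2.72 − 3.55)/√(0.528²/15 + 1.44²/18) = -2.27
Welch–Satterthwaite df ≈ 22.23
p-value = P(T ≤ -2.27) ≈ 0.0167
Since p ≈ 0.0167 < α = 0.05, reject H0; the data support H1.

t = -2.27; reject H0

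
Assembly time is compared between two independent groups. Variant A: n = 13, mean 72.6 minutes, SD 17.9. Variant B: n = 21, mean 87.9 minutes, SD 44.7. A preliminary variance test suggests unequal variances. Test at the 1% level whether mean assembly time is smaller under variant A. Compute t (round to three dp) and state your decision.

Let group 1 = variant A, group 2 = variant B. H0: μ_1 = μ_2; H1: μ_1 < μ_2 (Welch's two-sample t-test, left-tailed).
t = (x̄_1 − x̄_2)/√(s_1²/n_1 + s_2²/n_2) = (72.6 − 87.9)/√(17.9²/13 + 44.7²/21) = -1.398
Welch–Satterthwaite df ≈ 28.51
p-value = P(T ≤ -1.398) ≈ 0.0865
Since p ≈ 0.0865 > α = 0.01, fail to reject H0; the evidence is not statistically significant.

t = -1.398; fail to reject H0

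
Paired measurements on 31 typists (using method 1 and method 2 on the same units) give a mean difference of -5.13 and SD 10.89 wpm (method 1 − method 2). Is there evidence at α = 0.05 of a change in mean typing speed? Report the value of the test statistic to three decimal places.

H0: μ_d = 0; H1: μ_d ≠ 0 (paired t-test on the differences, two-sided).
t = d̄/(s_d/√n) = -5.13/(10.89/√31) = -2.623
df = n − 1 = 30
Two-sided p-value ≈ 0.0136
Since p ≈ 0.0136 < α = 0.05, reject H0; the evidence is statistically significant.

-2.623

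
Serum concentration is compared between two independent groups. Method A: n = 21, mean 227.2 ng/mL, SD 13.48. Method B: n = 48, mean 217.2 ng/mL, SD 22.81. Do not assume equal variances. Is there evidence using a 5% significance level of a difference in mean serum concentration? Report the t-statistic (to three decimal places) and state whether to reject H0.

t = 2.265; reject H0

Let group 1 = method A, group 2 = method B. H0: μ_1 = μ_2; H1: μ_1 ≠ μ_2 (Welch's two-sample t-test, two-sided).
t = (x̄_1 − x̄_2)/√(s_1²/n_1 + s_2²/n_2) = (227.2 − 217.2)/√(13.48²/21 + 22.81²/48) = 2.265
Welch–Satterthwaite df ≈ 60.86
Two-sided p-value ≈ 0.027
Since p ≈ 0.027 < α = 0.05, reject H0; the evidence is statistically significant.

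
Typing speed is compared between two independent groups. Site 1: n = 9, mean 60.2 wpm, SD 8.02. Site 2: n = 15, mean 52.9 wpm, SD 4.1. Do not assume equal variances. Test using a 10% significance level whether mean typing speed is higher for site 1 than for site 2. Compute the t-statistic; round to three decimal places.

Let group 1 = site 1, group 2 = site 2. H0: μ_1 = μ_2; H1: μ_1 > μ_2 (Welch's two-sample t-test, right-tailed).
t = (x̄_1 − x̄_2)/√(s_1²/n_1 + s_2²/n_2) = (60.2 − 52.9)/√(8.02²/9 + 4.1²/15) = 2.539
Welch–Satterthwaite df ≈ 10.56
p-value = P(T ≥ 2.539) ≈ 0.0142
Since p ≈ 0.0142 < α = 0.1, reject H0; the evidence is statistically significant.

2.539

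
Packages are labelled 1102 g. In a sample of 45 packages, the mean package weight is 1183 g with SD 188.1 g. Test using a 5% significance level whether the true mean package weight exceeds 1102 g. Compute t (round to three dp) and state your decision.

H0: μ = 1102; H1: μ > 1102 (one-sample t-test, right-tailed).
t = (x̄ − μ₀)/(s/√n) = (1183 − 1102)/(188.1/√45) = 2.889
df = n − 1 = 44
p-value = P(T ≥ 2.889) ≈ 0.003
Since p ≈ 0.003 < α = 0.05, reject H0; the data support H1.

t = 2.889; reject H0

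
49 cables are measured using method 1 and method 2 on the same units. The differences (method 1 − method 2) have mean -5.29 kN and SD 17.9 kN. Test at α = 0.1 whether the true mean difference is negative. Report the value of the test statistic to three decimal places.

-2.069

H0: μ_d = 0; H1: μ_d < 0 (paired t-test on the differences, left-tailed).
t = d̄/(s_d/√n) = -5.29/(17.9/√49) = -2.069
df = n − 1 = 48
p-value = P(T ≤ -2.069) ≈ 0.022
Since p ≈ 0.022 < α = 0.1, reject H0; the evidence is statistically significant.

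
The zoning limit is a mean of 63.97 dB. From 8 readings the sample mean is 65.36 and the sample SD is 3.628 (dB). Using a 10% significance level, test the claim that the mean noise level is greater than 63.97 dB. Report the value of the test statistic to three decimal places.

1.084

H0: μ = 63.97; H1: μ > 63.97 (one-sample t-test, right-tailed).
t = (x̄ − μ₀)/(s/√n) = (65.36 − 63.97)/(3.628/√8) = 1.084
df = n − 1 = 7
p-value = P(T ≥ 1.084) ≈ 0.157
Since p ≈ 0.157 > α = 0.1, fail to reject H0; the evidence is not statistically significant.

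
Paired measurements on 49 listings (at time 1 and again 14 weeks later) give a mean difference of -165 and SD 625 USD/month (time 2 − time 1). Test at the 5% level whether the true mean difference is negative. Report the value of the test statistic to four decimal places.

-1.8480

H0: μ_d = 0; H1: μ_d < 0 (paired t-test on the differences, left-tailed).
t = d̄/(s_d/√n) = -165/(625/√49) = -1.8480
df = n − 1 = 48
p-value = P(T ≤ -1.8480) ≈ 0.0354
Since p ≈ 0.0354 < α = 0.05, reject H0; the data support H1.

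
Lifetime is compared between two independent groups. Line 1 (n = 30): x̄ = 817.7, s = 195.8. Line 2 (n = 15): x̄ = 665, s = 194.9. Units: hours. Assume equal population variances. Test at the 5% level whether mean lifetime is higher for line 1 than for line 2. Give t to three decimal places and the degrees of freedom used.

Let group 1 = line 1, group 2 = line 2. H0: μ_1 = μ_2; H1: μ_1 > μ_2 (two-sample pooled-variance t-test, right-tailed).
s_p² = [(30−1)·195.8² + (15−1)·194.9²]/(30+15−2) = 38223.2
t = (817.7 − 665)/√[38223.2·(1/30 + 1/15)] = 2.470
df = n₁ + n₂ − 2 = 43
p-value = P(T ≥ 2.470) ≈ 0.0088
Since p ≈ 0.0088 < α = 0.05, reject H0; the evidence is statistically significant.

t = 2.470, df = 43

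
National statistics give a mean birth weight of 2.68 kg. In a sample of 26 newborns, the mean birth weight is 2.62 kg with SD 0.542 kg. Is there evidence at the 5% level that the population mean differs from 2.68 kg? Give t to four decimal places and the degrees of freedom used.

t = -0.5645, df = 25

H0: μ = 2.68; H1: μ ≠ 2.68 (one-sample t-test, two-sided).
t = (x̄ − μ₀)/(s/√n) = (2.62 − 2.68)/(0.542/√26) = -0.5645
df = n − 1 = 25
Two-sided p-value ≈ 0.577
Since p ≈ 0.577 > α = 0.05, fail to reject H0; the evidence is not statistically significant.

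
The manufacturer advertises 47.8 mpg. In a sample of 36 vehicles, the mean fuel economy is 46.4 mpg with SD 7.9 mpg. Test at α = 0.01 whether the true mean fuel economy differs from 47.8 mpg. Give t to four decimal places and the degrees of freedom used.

H0: μ = 47.8; H1: μ ≠ 47.8 (one-sample t-test, two-sided).
t = (x̄ − μ₀)/(s/√n) = (46.4 − 47.8)/(7.9/√36) = -1.0633
df = n − 1 = 35
Two-sided p-value ≈ 0.295
Since p ≈ 0.295 > α = 0.01, fail to reject H0; the evidence is not statistically significant.

t = -1.0633, df = 35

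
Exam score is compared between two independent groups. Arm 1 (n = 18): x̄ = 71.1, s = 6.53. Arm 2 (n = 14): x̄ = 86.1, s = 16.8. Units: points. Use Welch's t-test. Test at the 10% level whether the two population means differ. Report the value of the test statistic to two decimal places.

Let group 1 = arm 1, group 2 = arm 2. H0: μ_1 = μ_2; H1: μ_1 ≠ μ_2 (Welch's two-sample t-test, two-sided).
t = (x̄_1 − x̄_2)/√(s_1²/n_1 + s_2²/n_2) = (71.1 − 86.1)/√(6.53²/18 + 16.8²/14) = -3.16
Welch–Satterthwaite df ≈ 16.07
Two-sided p-value ≈ 0.0060
Since p ≈ 0.0060 < α = 0.1, reject H0; the evidence is statistically significant.

-3.16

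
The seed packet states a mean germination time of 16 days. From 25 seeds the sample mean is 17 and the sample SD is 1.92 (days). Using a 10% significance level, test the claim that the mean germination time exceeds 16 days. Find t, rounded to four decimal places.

2.6042

H0: μ = 16; H1: μ > 16 (one-sample t-test, right-tailed).
t = (x̄ − μ₀)/(s/√n) = (17 − 16)/(1.92/√25) = 2.6042
df = n − 1 = 24
p-value = P(T ≥ 2.6042) ≈ 0.0078
Since p ≈ 0.0078 < α = 0.1, reject H0; the data support H1.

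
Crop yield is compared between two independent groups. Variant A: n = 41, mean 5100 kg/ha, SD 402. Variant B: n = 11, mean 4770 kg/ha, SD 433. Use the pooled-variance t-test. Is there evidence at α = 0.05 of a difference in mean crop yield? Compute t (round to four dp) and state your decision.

t = 2.3797; reject H0

Let group 1 = variant A, group 2 = variant B. H0: μ_1 = μ_2; H1: μ_1 ≠ μ_2 (two-sample pooled-variance t-test, two-sided).
s_p² = [(41−1)·402² + (11−1)·433²]/(41+11−2) = 166781
t = (5100 − 4770)/√[166781·(1/41 + 1/11)] = 2.3797
df = n₁ + n₂ − 2 = 50
Two-sided p-value ≈ 0.021
Since p ≈ 0.021 < α = 0.05, reject H0; the data support H1.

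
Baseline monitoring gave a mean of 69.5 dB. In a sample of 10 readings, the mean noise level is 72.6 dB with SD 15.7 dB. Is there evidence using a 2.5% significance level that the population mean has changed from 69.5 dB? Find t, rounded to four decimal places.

0.6244

H0: μ = 69.5; H1: μ ≠ 69.5 (one-sample t-test, two-sided).
t = (x̄ − μ₀)/(s/√n) = (72.6 − 69.5)/(15.7/√10) = 0.6244
df = n − 1 = 9
Two-sided p-value ≈ 0.5479
Since p ≈ 0.5479 > α = 0.025, fail to reject H0; the data do not provide sufficient evidence against H0.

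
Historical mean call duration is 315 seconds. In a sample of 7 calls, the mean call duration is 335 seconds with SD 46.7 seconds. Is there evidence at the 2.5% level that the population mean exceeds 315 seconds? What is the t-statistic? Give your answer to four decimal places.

1.1331

H0: μ = 315; H1: μ > 315 (one-sample t-test, right-tailed).
t = (x̄ − μ₀)/(s/√n) = (335 − 315)/(46.7/√7) = 1.1331
df = n − 1 = 6
p-value = P(T ≥ 1.1331) ≈ 0.1502
Since p ≈ 0.1502 > α = 0.025, fail to reject H0; the evidence is not statistically significant.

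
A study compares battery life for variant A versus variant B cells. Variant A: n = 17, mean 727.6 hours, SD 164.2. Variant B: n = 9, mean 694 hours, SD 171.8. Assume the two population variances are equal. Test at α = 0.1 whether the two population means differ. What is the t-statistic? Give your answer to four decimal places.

0.4887

Let group 1 = variant A, group 2 = variant B. H0: μ_1 = μ_2; H1: μ_1 ≠ μ_2 (two-sample pooled-variance t-test, two-sided).
s_p² = [(17−1)·164.2² + (9−1)·171.8²]/(17+9−2) = 27812.8
t = (727.6 − 694)/√[27812.8·(1/17 + 1/9)] = 0.4887
df = n₁ + n₂ − 2 = 24
Two-sided p-value ≈ 0.6295
Since p ≈ 0.6295 > α = 0.1, fail to reject H0; the data do not provide sufficient evidence against H0.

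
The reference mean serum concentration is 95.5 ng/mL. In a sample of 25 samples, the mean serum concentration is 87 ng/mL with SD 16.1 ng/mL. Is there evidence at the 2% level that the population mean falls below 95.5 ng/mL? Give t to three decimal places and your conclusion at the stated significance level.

t = -2.640; reject H0

H0: μ = 95.5; H1: μ < 95.5 (one-sample t-test, left-tailed).
t = (x̄ − μ₀)/(s/√n) = (87 − 95.5)/(16.1/√25) = -2.640
df = n − 1 = 24
p-value = P(T ≤ -2.640) ≈ 0.007
Since p ≈ 0.007 < α = 0.02, reject H0; the data support H1.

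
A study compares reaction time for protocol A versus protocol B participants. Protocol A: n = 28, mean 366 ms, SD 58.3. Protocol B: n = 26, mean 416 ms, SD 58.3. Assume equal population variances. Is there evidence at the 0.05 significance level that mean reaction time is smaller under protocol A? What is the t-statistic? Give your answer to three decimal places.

Let group 1 = protocol A, group 2 = protocol B. H0: μ_1 = μ_2; H1: μ_1 < μ_2 (two-sample pooled-variance t-test, left-tailed).
s_p² = [(28−1)·58.3² + (26−1)·58.3²]/(28+26−2) = 3398.89
t = (366 − 416)/√[3398.89·(1/28 + 1/26)] = -3.149
df = n₁ + n₂ − 2 = 52
p-value = P(T ≤ -3.149) ≈ 0.0014
Since p ≈ 0.0014 < α = 0.05, reject H0; the data support H1.

-3.149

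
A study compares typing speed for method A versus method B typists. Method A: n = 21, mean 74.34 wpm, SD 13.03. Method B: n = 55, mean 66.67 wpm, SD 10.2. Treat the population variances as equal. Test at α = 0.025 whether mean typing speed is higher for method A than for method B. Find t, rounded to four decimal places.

2.7092

Let group 1 = method A, group 2 = method B. H0: μ_1 = μ_2; H1: μ_1 > μ_2 (two-sample pooled-variance t-test, right-tailed).
s_p² = [(21−1)·13.03² + (55−1)·10.2²]/(21+55−2) = 121.808
t = (74.34 − 66.67)/√[121.808·(1/21 + 1/55)] = 2.7092
df = n₁ + n₂ − 2 = 74
p-value = P(T ≥ 2.7092) ≈ 0.0042
Since p ≈ 0.0042 < α = 0.025, reject H0; the data support H1.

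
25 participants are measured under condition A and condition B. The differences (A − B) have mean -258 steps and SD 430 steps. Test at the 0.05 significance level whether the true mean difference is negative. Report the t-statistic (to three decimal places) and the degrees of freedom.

H0: μ_d = 0; H1: μ_d < 0 (paired t-test on the differences, left-tailed).
t = d̄/(s_d/√n) = -258/(430/√25) = -3.000
df = n − 1 = 24
p-value = P(T ≤ -3.000) ≈ 0.0031
Since p ≈ 0.0031 < α = 0.05, reject H0; the data support H1.

t = -3.000, df = 24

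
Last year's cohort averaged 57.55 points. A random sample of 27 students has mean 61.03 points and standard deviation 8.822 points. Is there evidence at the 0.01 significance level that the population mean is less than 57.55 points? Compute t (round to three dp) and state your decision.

H0: μ = 57.55; H1: μ < 57.55 (one-sample t-test, left-tailed).
t = (x̄ − μ₀)/(s/√n) = (61.03 − 57.55)/(8.822/√27) = 2.050
df = n − 1 = 26
p-value = P(T ≤ 2.050) ≈ 0.9747
Since p ≈ 0.9747 > α = 0.01, fail to reject H0; the evidence is not statistically significant.

t = 2.050; fail to reject H0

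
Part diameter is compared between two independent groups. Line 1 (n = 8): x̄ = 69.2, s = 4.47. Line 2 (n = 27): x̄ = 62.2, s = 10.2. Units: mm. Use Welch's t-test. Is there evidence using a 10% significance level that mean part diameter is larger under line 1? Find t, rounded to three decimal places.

2.778

Let group 1 = line 1, group 2 = line 2. H0: μ_1 = μ_2; H1: μ_1 > μ_2 (Welch's two-sample t-test, right-tailed).
t = (x̄_1 − x̄_2)/√(s_1²/n_1 + s_2²/n_2) = (69.2 − 62.2)/√(4.47²/8 + 10.2²/27) = 2.778
Welch–Satterthwaite df ≈ 27.58
p-value = P(T ≥ 2.778) ≈ 0.0049
Since p ≈ 0.0049 < α = 0.1, reject H0; the data support H1.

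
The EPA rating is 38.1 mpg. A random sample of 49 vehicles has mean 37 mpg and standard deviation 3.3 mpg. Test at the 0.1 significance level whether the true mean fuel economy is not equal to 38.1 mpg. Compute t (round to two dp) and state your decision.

H0: μ = 38.1; H1: μ ≠ 38.1 (one-sample t-test, two-sided).
t = (x̄ − μ₀)/(s/√n) = (37 − 38.1)/(3.3/√49) = -2.33
df = n − 1 = 48
Two-sided p-value ≈ 0.0239
Since p ≈ 0.0239 < α = 0.1, reject H0; the data support H1.

t = -2.33; reject H0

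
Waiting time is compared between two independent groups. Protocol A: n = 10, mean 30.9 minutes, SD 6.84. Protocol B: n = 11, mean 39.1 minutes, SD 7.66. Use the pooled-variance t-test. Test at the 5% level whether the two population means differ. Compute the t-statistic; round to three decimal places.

-2.577

Let group 1 = protocol A, group 2 = protocol B. H0: μ_1 = μ_2; H1: μ_1 ≠ μ_2 (two-sample pooled-variance t-test, two-sided).
s_p² = [(10−1)·6.84² + (11−1)·7.66²]/(10+11−2) = 53.0435
t = (30.9 − 39.1)/√[53.0435·(1/10 + 1/11)] = -2.577
df = n₁ + n₂ − 2 = 19
Two-sided p-value ≈ 0.018
Since p ≈ 0.018 < α = 0.05, reject H0; the evidence is statistically significant.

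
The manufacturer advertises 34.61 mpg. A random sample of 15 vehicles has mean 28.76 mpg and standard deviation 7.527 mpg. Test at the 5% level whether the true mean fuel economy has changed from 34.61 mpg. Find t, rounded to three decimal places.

H0: μ = 34.61; H1: μ ≠ 34.61 (one-sample t-test, two-sided).
t = (x̄ − μ₀)/(s/√n) = (28.76 − 34.61)/(7.527/√15) = -3.010
df = n − 1 = 14
Two-sided p-value ≈ 0.009
Since p ≈ 0.009 < α = 0.05, reject H0; the data support H1.

-3.010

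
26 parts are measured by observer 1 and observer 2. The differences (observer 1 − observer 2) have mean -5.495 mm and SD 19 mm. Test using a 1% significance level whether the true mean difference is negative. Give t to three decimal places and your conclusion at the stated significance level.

t = -1.475; fail to reject H0

H0: μ_d = 0; H1: μ_d < 0 (paired t-test on the differences, left-tailed).
t = d̄/(s_d/√n) = -5.495/(19/√26) = -1.475
df = n − 1 = 25
p-value = P(T ≤ -1.475) ≈ 0.0764
Since p ≈ 0.0764 > α = 0.01, fail to reject H0; the data do not provide sufficient evidence against H0.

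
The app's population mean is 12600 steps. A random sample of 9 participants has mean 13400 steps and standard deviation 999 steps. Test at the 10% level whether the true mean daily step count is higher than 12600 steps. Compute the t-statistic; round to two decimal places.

H0: μ = 12600; H1: μ > 12600 (one-sample t-test, right-tailed).
t = (x̄ − μ₀)/(s/√n) = (13400 − 12600)/(999/√9) = 2.40
df = n − 1 = 8
p-value = P(T ≥ 2.40) ≈ 0.022
Since p ≈ 0.022 < α = 0.1, reject H0; the data support H1.

2.40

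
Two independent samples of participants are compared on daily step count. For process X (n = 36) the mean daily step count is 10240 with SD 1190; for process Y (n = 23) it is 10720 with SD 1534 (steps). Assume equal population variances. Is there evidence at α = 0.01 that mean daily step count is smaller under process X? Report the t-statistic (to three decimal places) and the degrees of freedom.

Let group 1 = process X, group 2 = process Y. H0: μ_1 = μ_2; H1: μ_1 < μ_2 (two-sample pooled-variance t-test, left-tailed).
s_p² = [(36−1)·1190² + (23−1)·1534²]/(36+23−2) = 1777770
t = (10240 − 10720)/√[1777770·(1/36 + 1/23)] = -1.349
df = n₁ + n₂ − 2 = 57
p-value = P(T ≤ -1.349) ≈ 0.0914
Since p ≈ 0.0914 > α = 0.01, fail to reject H0; the data do not provide sufficient evidence against H0.

t = -1.349, df = 57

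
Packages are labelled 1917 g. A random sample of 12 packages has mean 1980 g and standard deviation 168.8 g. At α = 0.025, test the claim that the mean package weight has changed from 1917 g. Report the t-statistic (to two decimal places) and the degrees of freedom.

H0: μ = 1917; H1: μ ≠ 1917 (one-sample t-test, two-sided).
t = (x̄ − μ₀)/(s/√n) = (1980 − 1917)/(168.8/√12) = 1.29
df = n − 1 = 11
Two-sided p-value ≈ 0.223
Since p ≈ 0.223 > α = 0.025, fail to reject H0; the evidence is not statistically significant.

t = 1.29, df = 11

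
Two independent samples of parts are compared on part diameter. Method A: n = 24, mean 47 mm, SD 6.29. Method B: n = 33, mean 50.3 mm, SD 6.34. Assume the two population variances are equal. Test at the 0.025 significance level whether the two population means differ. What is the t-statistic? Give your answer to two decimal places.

Let group 1 = method A, group 2 = method B. H0: μ_1 = μ_2; H1: μ_1 ≠ μ_2 (two-sample pooled-variance t-test, two-sided).
s_p² = [(24−1)·6.29² + (33−1)·6.34²]/(24+33−2) = 39.9315
t = (47 − 50.3)/√[39.9315·(1/24 + 1/33)] = -1.95
df = n₁ + n₂ − 2 = 55
Two-sided p-value ≈ 0.0567
Since p ≈ 0.0567 > α = 0.025, fail to reject H0; the evidence is not statistically significant.

-1.95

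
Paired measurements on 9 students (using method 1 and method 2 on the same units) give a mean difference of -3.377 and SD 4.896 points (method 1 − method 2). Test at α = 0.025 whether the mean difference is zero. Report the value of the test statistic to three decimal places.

H0: μ_d = 0; H1: μ_d ≠ 0 (paired t-test on the differences, two-sided).
t = d̄/(s_d/√n) = -3.377/(4.896/√9) = -2.069
df = n − 1 = 8
Two-sided p-value ≈ 0.0723
Since p ≈ 0.0723 > α = 0.025, fail to reject H0; the evidence is not statistically significant.

-2.069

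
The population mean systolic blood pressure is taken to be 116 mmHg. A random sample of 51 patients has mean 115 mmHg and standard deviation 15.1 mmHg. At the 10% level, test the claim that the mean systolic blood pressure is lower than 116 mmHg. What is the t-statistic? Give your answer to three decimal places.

-0.473

H0: μ = 116; H1: μ < 116 (one-sample t-test, left-tailed).
t = (x̄ − μ₀)/(s/√n) = (115 − 116)/(15.1/√51) = -0.473
df = n − 1 = 50
p-value = P(T ≤ -0.473) ≈ 0.3192
Since p ≈ 0.3192 > α = 0.1, fail to reject H0; the evidence is not statistically significant.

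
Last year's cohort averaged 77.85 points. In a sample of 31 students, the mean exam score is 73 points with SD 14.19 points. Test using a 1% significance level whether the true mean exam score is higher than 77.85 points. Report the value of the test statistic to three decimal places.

-1.903

H0: μ = 77.85; H1: μ > 77.85 (one-sample t-test, right-tailed).
t = (x̄ − μ₀)/(s/√n) = (73 − 77.85)/(14.19/√31) = -1.903
df = n − 1 = 30
p-value = P(T ≥ -1.903) ≈ 0.967
Since p ≈ 0.967 > α = 0.01, fail to reject H0; the evidence is not statistically significant.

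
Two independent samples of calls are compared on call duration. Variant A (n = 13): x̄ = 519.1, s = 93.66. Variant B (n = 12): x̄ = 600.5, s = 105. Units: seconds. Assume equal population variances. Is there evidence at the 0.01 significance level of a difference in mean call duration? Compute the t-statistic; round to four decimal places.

-2.0488

Let group 1 = variant A, group 2 = variant B. H0: μ_1 = μ_2; H1: μ_1 ≠ μ_2 (two-sample pooled-variance t-test, two-sided).
s_p² = [(13−1)·93.66² + (12−1)·105²]/(13+12−2) = 9849.62
t = (519.1 − 600.5)/√[9849.62·(1/13 + 1/12)] = -2.0488
df = n₁ + n₂ − 2 = 23
Two-sided p-value ≈ 0.0521
Since p ≈ 0.0521 > α = 0.01, fail to reject H0; the evidence is not statistically significant.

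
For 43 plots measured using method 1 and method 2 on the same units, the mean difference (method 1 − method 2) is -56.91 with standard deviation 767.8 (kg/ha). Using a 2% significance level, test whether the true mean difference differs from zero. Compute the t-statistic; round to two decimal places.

-0.49

H0: μ_d = 0; H1: μ_d ≠ 0 (paired t-test on the differences, two-sided).
t = d̄/(s_d/√n) = -56.91/(767.8/√43) = -0.49
df = n − 1 = 42
Two-sided p-value ≈ 0.629
Since p ≈ 0.629 > α = 0.02, fail to reject H0; the data do not provide sufficient evidence against H0.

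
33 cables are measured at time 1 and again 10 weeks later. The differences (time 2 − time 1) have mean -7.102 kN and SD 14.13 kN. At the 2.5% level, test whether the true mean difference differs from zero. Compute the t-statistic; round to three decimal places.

-2.887

H0: μ_d = 0; H1: μ_d ≠ 0 (paired t-test on the differences, two-sided).
t = d̄/(s_d/√n) = -7.102/(14.13/√33) = -2.887
df = n − 1 = 32
Two-sided p-value ≈ 0.0069
Since p ≈ 0.0069 < α = 0.025, reject H0; the evidence is statistically significant.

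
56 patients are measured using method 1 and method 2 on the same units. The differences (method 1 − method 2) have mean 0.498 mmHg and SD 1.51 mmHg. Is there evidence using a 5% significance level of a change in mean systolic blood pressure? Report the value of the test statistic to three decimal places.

H0: μ_d = 0; H1: μ_d ≠ 0 (paired t-test on the differences, two-sided).
t = d̄/(s_d/√n) = 0.498/(1.51/√56) = 2.468
df = n − 1 = 55
Two-sided p-value ≈ 0.017
Since p ≈ 0.017 < α = 0.05, reject H0; the data support H1.

2.468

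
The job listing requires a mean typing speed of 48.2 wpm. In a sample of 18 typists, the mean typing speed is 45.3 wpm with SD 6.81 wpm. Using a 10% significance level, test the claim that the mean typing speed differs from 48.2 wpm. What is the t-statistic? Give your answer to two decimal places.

-1.81

H0: μ = 48.2; H1: μ ≠ 48.2 (one-sample t-test, two-sided).
t = (x̄ − μ₀)/(s/√n) = (45.3 − 48.2)/(6.81/√18) = -1.81
df = n − 1 = 17
Two-sided p-value ≈ 0.0885
Since p ≈ 0.0885 < α = 0.1, reject H0; the data support H1.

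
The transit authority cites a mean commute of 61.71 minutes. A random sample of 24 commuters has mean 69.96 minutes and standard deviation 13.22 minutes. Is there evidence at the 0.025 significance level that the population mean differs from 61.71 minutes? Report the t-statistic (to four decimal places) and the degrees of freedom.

t = 3.0572, df = 23

H0: μ = 61.71; H1: μ ≠ 61.71 (one-sample t-test, two-sided).
t = (x̄ − μ₀)/(s/√n) = (69.96 − 61.71)/(13.22/√24) = 3.0572
df = n − 1 = 23
Two-sided p-value ≈ 0.006
Since p ≈ 0.006 < α = 0.025, reject H0; the evidence is statistically significant.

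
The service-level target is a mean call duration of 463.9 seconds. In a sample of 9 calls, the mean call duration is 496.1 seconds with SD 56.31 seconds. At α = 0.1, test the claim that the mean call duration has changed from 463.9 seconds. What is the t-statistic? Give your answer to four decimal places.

1.7155

H0: μ = 463.9; H1: μ ≠ 463.9 (one-sample t-test, two-sided).
t = (x̄ − μ₀)/(s/√n) = (496.1 − 463.9)/(56.31/√9) = 1.7155
df = n − 1 = 8
Two-sided p-value ≈ 0.1246
Since p ≈ 0.1246 > α = 0.1, fail to reject H0; the data do not provide sufficient evidence against H0.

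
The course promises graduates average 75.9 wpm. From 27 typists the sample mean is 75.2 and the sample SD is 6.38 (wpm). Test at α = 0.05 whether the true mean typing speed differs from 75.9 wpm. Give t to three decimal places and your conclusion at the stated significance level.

t = -0.570; fail to reject H0

H0: μ = 75.9; H1: μ ≠ 75.9 (one-sample t-test, two-sided).
t = (x̄ − μ₀)/(s/√n) = (75.2 − 75.9)/(6.38/√27) = -0.570
df = n − 1 = 26
Two-sided p-value ≈ 0.5735
Since p ≈ 0.5735 > α = 0.05, fail to reject H0; the evidence is not statistically significant.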